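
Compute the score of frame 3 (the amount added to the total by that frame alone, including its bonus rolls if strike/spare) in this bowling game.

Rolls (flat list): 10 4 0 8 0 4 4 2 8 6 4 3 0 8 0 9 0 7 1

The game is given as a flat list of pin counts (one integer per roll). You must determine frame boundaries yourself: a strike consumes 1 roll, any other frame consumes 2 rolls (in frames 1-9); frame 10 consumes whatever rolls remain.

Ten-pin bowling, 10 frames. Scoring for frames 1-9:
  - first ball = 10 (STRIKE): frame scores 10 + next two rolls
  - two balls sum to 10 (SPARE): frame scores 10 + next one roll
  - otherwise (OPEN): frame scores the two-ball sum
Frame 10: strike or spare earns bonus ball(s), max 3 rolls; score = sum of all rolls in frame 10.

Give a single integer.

Frame 1: STRIKE. 10 + next two rolls (4+0) = 14. Cumulative: 14
Frame 2: OPEN (4+0=4). Cumulative: 18
Frame 3: OPEN (8+0=8). Cumulative: 26
Frame 4: OPEN (4+4=8). Cumulative: 34
Frame 5: SPARE (2+8=10). 10 + next roll (6) = 16. Cumulative: 50

Answer: 8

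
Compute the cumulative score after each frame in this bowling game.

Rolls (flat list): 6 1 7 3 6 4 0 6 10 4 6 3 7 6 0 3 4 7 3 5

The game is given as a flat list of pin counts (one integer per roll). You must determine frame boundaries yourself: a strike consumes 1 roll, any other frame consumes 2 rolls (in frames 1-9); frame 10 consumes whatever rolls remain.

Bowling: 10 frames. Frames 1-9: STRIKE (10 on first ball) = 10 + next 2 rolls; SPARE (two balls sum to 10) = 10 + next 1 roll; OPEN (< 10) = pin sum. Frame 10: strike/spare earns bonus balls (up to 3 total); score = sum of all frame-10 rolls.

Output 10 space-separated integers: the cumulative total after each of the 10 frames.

Answer: 7 23 33 39 59 72 88 94 101 116

Derivation:
Frame 1: OPEN (6+1=7). Cumulative: 7
Frame 2: SPARE (7+3=10). 10 + next roll (6) = 16. Cumulative: 23
Frame 3: SPARE (6+4=10). 10 + next roll (0) = 10. Cumulative: 33
Frame 4: OPEN (0+6=6). Cumulative: 39
Frame 5: STRIKE. 10 + next two rolls (4+6) = 20. Cumulative: 59
Frame 6: SPARE (4+6=10). 10 + next roll (3) = 13. Cumulative: 72
Frame 7: SPARE (3+7=10). 10 + next roll (6) = 16. Cumulative: 88
Frame 8: OPEN (6+0=6). Cumulative: 94
Frame 9: OPEN (3+4=7). Cumulative: 101
Frame 10: SPARE. Sum of all frame-10 rolls (7+3+5) = 15. Cumulative: 116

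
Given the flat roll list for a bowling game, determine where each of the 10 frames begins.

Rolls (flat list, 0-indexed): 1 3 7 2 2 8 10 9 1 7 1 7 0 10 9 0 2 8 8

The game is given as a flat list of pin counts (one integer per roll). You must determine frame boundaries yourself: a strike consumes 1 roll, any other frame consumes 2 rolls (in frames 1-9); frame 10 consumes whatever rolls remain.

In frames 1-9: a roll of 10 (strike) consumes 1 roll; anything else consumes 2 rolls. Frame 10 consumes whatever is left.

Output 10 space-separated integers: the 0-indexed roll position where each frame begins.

Frame 1 starts at roll index 0: rolls=1,3 (sum=4), consumes 2 rolls
Frame 2 starts at roll index 2: rolls=7,2 (sum=9), consumes 2 rolls
Frame 3 starts at roll index 4: rolls=2,8 (sum=10), consumes 2 rolls
Frame 4 starts at roll index 6: roll=10 (strike), consumes 1 roll
Frame 5 starts at roll index 7: rolls=9,1 (sum=10), consumes 2 rolls
Frame 6 starts at roll index 9: rolls=7,1 (sum=8), consumes 2 rolls
Frame 7 starts at roll index 11: rolls=7,0 (sum=7), consumes 2 rolls
Frame 8 starts at roll index 13: roll=10 (strike), consumes 1 roll
Frame 9 starts at roll index 14: rolls=9,0 (sum=9), consumes 2 rolls
Frame 10 starts at roll index 16: 3 remaining rolls

Answer: 0 2 4 6 7 9 11 13 14 16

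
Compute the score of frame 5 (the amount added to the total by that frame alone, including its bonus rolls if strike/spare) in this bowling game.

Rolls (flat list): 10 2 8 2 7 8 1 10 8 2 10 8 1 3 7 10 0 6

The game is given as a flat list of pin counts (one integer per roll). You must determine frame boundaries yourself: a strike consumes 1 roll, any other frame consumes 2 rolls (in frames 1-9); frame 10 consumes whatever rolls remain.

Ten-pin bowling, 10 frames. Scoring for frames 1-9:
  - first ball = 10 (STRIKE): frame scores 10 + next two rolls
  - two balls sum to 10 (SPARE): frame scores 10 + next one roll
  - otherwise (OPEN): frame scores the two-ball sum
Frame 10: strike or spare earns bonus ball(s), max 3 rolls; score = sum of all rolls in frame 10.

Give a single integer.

Answer: 20

Derivation:
Frame 1: STRIKE. 10 + next two rolls (2+8) = 20. Cumulative: 20
Frame 2: SPARE (2+8=10). 10 + next roll (2) = 12. Cumulative: 32
Frame 3: OPEN (2+7=9). Cumulative: 41
Frame 4: OPEN (8+1=9). Cumulative: 50
Frame 5: STRIKE. 10 + next two rolls (8+2) = 20. Cumulative: 70
Frame 6: SPARE (8+2=10). 10 + next roll (10) = 20. Cumulative: 90
Frame 7: STRIKE. 10 + next two rolls (8+1) = 19. Cumulative: 109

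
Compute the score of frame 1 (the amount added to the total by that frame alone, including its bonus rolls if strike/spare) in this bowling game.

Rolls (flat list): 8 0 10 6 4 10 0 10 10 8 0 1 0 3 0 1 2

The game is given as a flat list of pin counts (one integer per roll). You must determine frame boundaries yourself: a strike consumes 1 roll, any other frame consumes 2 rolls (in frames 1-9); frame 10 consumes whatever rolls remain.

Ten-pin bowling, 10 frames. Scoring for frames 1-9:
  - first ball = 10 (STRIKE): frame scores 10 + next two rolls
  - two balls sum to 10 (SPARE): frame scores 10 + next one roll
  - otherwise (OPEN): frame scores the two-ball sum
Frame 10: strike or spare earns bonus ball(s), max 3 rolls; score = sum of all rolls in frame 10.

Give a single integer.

Frame 1: OPEN (8+0=8). Cumulative: 8
Frame 2: STRIKE. 10 + next two rolls (6+4) = 20. Cumulative: 28
Frame 3: SPARE (6+4=10). 10 + next roll (10) = 20. Cumulative: 48

Answer: 8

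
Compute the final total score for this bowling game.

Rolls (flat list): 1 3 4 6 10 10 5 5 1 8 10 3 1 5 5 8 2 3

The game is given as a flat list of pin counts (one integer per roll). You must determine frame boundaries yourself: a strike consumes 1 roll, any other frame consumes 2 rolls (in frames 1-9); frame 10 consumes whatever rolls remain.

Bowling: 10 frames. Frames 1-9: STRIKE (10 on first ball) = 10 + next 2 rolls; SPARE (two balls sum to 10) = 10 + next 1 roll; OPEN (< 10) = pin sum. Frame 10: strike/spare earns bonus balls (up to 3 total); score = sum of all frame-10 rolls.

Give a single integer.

Answer: 138

Derivation:
Frame 1: OPEN (1+3=4). Cumulative: 4
Frame 2: SPARE (4+6=10). 10 + next roll (10) = 20. Cumulative: 24
Frame 3: STRIKE. 10 + next two rolls (10+5) = 25. Cumulative: 49
Frame 4: STRIKE. 10 + next two rolls (5+5) = 20. Cumulative: 69
Frame 5: SPARE (5+5=10). 10 + next roll (1) = 11. Cumulative: 80
Frame 6: OPEN (1+8=9). Cumulative: 89
Frame 7: STRIKE. 10 + next two rolls (3+1) = 14. Cumulative: 103
Frame 8: OPEN (3+1=4). Cumulative: 107
Frame 9: SPARE (5+5=10). 10 + next roll (8) = 18. Cumulative: 125
Frame 10: SPARE. Sum of all frame-10 rolls (8+2+3) = 13. Cumulative: 138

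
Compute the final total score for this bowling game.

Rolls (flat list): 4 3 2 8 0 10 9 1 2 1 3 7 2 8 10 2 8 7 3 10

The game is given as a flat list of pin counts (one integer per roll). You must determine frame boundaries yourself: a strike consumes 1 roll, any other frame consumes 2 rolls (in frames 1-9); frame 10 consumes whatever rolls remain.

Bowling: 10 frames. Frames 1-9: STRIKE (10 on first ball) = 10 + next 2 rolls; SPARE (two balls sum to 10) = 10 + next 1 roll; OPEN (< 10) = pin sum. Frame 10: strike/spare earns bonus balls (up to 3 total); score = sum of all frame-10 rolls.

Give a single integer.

Frame 1: OPEN (4+3=7). Cumulative: 7
Frame 2: SPARE (2+8=10). 10 + next roll (0) = 10. Cumulative: 17
Frame 3: SPARE (0+10=10). 10 + next roll (9) = 19. Cumulative: 36
Frame 4: SPARE (9+1=10). 10 + next roll (2) = 12. Cumulative: 48
Frame 5: OPEN (2+1=3). Cumulative: 51
Frame 6: SPARE (3+7=10). 10 + next roll (2) = 12. Cumulative: 63
Frame 7: SPARE (2+8=10). 10 + next roll (10) = 20. Cumulative: 83
Frame 8: STRIKE. 10 + next two rolls (2+8) = 20. Cumulative: 103
Frame 9: SPARE (2+8=10). 10 + next roll (7) = 17. Cumulative: 120
Frame 10: SPARE. Sum of all frame-10 rolls (7+3+10) = 20. Cumulative: 140

Answer: 140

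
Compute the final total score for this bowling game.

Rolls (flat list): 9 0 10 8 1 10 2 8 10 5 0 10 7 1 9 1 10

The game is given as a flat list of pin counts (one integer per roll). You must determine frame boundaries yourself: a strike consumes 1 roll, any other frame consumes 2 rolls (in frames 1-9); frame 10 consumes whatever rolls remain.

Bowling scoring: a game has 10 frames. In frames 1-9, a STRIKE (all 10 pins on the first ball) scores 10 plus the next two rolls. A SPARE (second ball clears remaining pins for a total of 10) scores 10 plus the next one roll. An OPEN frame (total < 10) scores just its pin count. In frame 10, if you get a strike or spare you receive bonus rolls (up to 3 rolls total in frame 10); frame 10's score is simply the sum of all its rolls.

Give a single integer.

Frame 1: OPEN (9+0=9). Cumulative: 9
Frame 2: STRIKE. 10 + next two rolls (8+1) = 19. Cumulative: 28
Frame 3: OPEN (8+1=9). Cumulative: 37
Frame 4: STRIKE. 10 + next two rolls (2+8) = 20. Cumulative: 57
Frame 5: SPARE (2+8=10). 10 + next roll (10) = 20. Cumulative: 77
Frame 6: STRIKE. 10 + next two rolls (5+0) = 15. Cumulative: 92
Frame 7: OPEN (5+0=5). Cumulative: 97
Frame 8: STRIKE. 10 + next two rolls (7+1) = 18. Cumulative: 115
Frame 9: OPEN (7+1=8). Cumulative: 123
Frame 10: SPARE. Sum of all frame-10 rolls (9+1+10) = 20. Cumulative: 143

Answer: 143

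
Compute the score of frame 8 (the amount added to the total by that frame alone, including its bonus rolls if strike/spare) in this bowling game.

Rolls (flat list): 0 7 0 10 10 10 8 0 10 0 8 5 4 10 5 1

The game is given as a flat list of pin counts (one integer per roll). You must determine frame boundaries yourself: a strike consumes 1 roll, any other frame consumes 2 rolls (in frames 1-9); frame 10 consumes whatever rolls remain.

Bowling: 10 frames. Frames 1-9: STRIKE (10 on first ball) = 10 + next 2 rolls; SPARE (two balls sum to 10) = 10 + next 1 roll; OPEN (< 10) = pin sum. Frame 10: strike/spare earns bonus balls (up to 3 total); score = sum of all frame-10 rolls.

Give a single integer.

Frame 1: OPEN (0+7=7). Cumulative: 7
Frame 2: SPARE (0+10=10). 10 + next roll (10) = 20. Cumulative: 27
Frame 3: STRIKE. 10 + next two rolls (10+8) = 28. Cumulative: 55
Frame 4: STRIKE. 10 + next two rolls (8+0) = 18. Cumulative: 73
Frame 5: OPEN (8+0=8). Cumulative: 81
Frame 6: STRIKE. 10 + next two rolls (0+8) = 18. Cumulative: 99
Frame 7: OPEN (0+8=8). Cumulative: 107
Frame 8: OPEN (5+4=9). Cumulative: 116
Frame 9: STRIKE. 10 + next two rolls (5+1) = 16. Cumulative: 132
Frame 10: OPEN. Sum of all frame-10 rolls (5+1) = 6. Cumulative: 138

Answer: 9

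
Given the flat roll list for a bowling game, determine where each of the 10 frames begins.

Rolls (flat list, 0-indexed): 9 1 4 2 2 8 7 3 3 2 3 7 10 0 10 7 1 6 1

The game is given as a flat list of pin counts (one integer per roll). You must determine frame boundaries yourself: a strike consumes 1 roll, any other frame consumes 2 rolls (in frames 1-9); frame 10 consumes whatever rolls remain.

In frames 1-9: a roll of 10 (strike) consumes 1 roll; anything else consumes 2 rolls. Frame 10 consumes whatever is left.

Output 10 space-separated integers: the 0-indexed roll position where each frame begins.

Answer: 0 2 4 6 8 10 12 13 15 17

Derivation:
Frame 1 starts at roll index 0: rolls=9,1 (sum=10), consumes 2 rolls
Frame 2 starts at roll index 2: rolls=4,2 (sum=6), consumes 2 rolls
Frame 3 starts at roll index 4: rolls=2,8 (sum=10), consumes 2 rolls
Frame 4 starts at roll index 6: rolls=7,3 (sum=10), consumes 2 rolls
Frame 5 starts at roll index 8: rolls=3,2 (sum=5), consumes 2 rolls
Frame 6 starts at roll index 10: rolls=3,7 (sum=10), consumes 2 rolls
Frame 7 starts at roll index 12: roll=10 (strike), consumes 1 roll
Frame 8 starts at roll index 13: rolls=0,10 (sum=10), consumes 2 rolls
Frame 9 starts at roll index 15: rolls=7,1 (sum=8), consumes 2 rolls
Frame 10 starts at roll index 17: 2 remaining rolls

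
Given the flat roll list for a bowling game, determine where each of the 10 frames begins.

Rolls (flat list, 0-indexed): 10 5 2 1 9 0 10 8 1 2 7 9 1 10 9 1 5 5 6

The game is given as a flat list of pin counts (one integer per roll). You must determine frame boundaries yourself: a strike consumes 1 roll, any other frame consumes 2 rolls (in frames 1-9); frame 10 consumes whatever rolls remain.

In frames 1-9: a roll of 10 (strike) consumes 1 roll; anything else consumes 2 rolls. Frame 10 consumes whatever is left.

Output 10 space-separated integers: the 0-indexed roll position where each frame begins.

Frame 1 starts at roll index 0: roll=10 (strike), consumes 1 roll
Frame 2 starts at roll index 1: rolls=5,2 (sum=7), consumes 2 rolls
Frame 3 starts at roll index 3: rolls=1,9 (sum=10), consumes 2 rolls
Frame 4 starts at roll index 5: rolls=0,10 (sum=10), consumes 2 rolls
Frame 5 starts at roll index 7: rolls=8,1 (sum=9), consumes 2 rolls
Frame 6 starts at roll index 9: rolls=2,7 (sum=9), consumes 2 rolls
Frame 7 starts at roll index 11: rolls=9,1 (sum=10), consumes 2 rolls
Frame 8 starts at roll index 13: roll=10 (strike), consumes 1 roll
Frame 9 starts at roll index 14: rolls=9,1 (sum=10), consumes 2 rolls
Frame 10 starts at roll index 16: 3 remaining rolls

Answer: 0 1 3 5 7 9 11 13 14 16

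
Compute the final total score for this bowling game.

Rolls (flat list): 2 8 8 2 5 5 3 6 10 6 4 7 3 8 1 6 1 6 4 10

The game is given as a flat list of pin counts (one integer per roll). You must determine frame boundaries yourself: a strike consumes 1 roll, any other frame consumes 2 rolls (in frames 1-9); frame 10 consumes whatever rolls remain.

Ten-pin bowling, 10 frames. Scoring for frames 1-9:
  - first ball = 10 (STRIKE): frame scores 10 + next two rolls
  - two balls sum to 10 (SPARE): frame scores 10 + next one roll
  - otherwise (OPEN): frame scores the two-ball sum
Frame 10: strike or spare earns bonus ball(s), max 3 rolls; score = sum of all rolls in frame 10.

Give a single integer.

Frame 1: SPARE (2+8=10). 10 + next roll (8) = 18. Cumulative: 18
Frame 2: SPARE (8+2=10). 10 + next roll (5) = 15. Cumulative: 33
Frame 3: SPARE (5+5=10). 10 + next roll (3) = 13. Cumulative: 46
Frame 4: OPEN (3+6=9). Cumulative: 55
Frame 5: STRIKE. 10 + next two rolls (6+4) = 20. Cumulative: 75
Frame 6: SPARE (6+4=10). 10 + next roll (7) = 17. Cumulative: 92
Frame 7: SPARE (7+3=10). 10 + next roll (8) = 18. Cumulative: 110
Frame 8: OPEN (8+1=9). Cumulative: 119
Frame 9: OPEN (6+1=7). Cumulative: 126
Frame 10: SPARE. Sum of all frame-10 rolls (6+4+10) = 20. Cumulative: 146

Answer: 146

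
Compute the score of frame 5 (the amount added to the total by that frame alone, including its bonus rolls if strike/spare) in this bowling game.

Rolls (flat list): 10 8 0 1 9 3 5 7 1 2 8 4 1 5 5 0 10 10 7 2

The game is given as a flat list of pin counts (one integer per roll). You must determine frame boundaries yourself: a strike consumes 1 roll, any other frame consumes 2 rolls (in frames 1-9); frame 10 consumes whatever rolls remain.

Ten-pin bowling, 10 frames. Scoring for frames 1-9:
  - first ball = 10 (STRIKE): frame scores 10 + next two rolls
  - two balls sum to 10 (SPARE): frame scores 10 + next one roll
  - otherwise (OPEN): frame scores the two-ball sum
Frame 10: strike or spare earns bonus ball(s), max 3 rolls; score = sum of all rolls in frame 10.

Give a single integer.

Frame 1: STRIKE. 10 + next two rolls (8+0) = 18. Cumulative: 18
Frame 2: OPEN (8+0=8). Cumulative: 26
Frame 3: SPARE (1+9=10). 10 + next roll (3) = 13. Cumulative: 39
Frame 4: OPEN (3+5=8). Cumulative: 47
Frame 5: OPEN (7+1=8). Cumulative: 55
Frame 6: SPARE (2+8=10). 10 + next roll (4) = 14. Cumulative: 69
Frame 7: OPEN (4+1=5). Cumulative: 74

Answer: 8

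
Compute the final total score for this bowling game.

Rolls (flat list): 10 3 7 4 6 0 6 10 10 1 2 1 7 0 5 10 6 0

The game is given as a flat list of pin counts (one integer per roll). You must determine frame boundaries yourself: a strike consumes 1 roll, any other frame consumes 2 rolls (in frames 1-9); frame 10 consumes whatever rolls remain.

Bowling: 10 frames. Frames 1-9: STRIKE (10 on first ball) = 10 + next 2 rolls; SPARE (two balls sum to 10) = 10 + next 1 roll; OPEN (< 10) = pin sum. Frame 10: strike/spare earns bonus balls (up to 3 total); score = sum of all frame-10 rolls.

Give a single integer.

Answer: 116

Derivation:
Frame 1: STRIKE. 10 + next two rolls (3+7) = 20. Cumulative: 20
Frame 2: SPARE (3+7=10). 10 + next roll (4) = 14. Cumulative: 34
Frame 3: SPARE (4+6=10). 10 + next roll (0) = 10. Cumulative: 44
Frame 4: OPEN (0+6=6). Cumulative: 50
Frame 5: STRIKE. 10 + next two rolls (10+1) = 21. Cumulative: 71
Frame 6: STRIKE. 10 + next two rolls (1+2) = 13. Cumulative: 84
Frame 7: OPEN (1+2=3). Cumulative: 87
Frame 8: OPEN (1+7=8). Cumulative: 95
Frame 9: OPEN (0+5=5). Cumulative: 100
Frame 10: STRIKE. Sum of all frame-10 rolls (10+6+0) = 16. Cumulative: 116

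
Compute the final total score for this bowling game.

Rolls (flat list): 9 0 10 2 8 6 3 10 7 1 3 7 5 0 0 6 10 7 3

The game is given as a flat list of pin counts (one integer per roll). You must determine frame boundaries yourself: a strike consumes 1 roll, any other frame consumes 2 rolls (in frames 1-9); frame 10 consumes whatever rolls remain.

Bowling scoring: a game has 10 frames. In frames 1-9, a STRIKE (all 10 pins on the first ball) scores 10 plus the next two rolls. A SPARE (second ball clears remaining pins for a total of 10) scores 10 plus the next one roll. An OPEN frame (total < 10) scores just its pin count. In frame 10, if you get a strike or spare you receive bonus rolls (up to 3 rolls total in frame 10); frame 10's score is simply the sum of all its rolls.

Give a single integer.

Frame 1: OPEN (9+0=9). Cumulative: 9
Frame 2: STRIKE. 10 + next two rolls (2+8) = 20. Cumulative: 29
Frame 3: SPARE (2+8=10). 10 + next roll (6) = 16. Cumulative: 45
Frame 4: OPEN (6+3=9). Cumulative: 54
Frame 5: STRIKE. 10 + next two rolls (7+1) = 18. Cumulative: 72
Frame 6: OPEN (7+1=8). Cumulative: 80
Frame 7: SPARE (3+7=10). 10 + next roll (5) = 15. Cumulative: 95
Frame 8: OPEN (5+0=5). Cumulative: 100
Frame 9: OPEN (0+6=6). Cumulative: 106
Frame 10: STRIKE. Sum of all frame-10 rolls (10+7+3) = 20. Cumulative: 126

Answer: 126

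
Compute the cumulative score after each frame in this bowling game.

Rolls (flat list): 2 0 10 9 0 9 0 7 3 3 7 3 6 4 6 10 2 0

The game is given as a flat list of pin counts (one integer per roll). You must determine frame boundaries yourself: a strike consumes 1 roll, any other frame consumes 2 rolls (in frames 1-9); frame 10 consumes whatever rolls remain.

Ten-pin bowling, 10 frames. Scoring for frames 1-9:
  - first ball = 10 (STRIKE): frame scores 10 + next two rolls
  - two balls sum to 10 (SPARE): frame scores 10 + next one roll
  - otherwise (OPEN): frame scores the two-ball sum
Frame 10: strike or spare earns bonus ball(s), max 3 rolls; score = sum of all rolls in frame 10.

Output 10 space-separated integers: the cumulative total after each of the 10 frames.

Frame 1: OPEN (2+0=2). Cumulative: 2
Frame 2: STRIKE. 10 + next two rolls (9+0) = 19. Cumulative: 21
Frame 3: OPEN (9+0=9). Cumulative: 30
Frame 4: OPEN (9+0=9). Cumulative: 39
Frame 5: SPARE (7+3=10). 10 + next roll (3) = 13. Cumulative: 52
Frame 6: SPARE (3+7=10). 10 + next roll (3) = 13. Cumulative: 65
Frame 7: OPEN (3+6=9). Cumulative: 74
Frame 8: SPARE (4+6=10). 10 + next roll (10) = 20. Cumulative: 94
Frame 9: STRIKE. 10 + next two rolls (2+0) = 12. Cumulative: 106
Frame 10: OPEN. Sum of all frame-10 rolls (2+0) = 2. Cumulative: 108

Answer: 2 21 30 39 52 65 74 94 106 108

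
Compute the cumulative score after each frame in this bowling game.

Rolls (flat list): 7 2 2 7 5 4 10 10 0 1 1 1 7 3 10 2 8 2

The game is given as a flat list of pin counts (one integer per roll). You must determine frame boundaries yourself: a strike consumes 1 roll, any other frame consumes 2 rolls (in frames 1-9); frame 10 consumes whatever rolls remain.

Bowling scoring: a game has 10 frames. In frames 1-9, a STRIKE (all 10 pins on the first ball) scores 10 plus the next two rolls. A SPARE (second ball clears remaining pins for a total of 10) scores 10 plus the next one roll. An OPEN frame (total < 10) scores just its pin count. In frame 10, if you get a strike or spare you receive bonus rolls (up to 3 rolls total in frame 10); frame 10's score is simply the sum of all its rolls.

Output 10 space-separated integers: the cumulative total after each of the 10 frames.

Answer: 9 18 27 47 58 59 61 81 101 113

Derivation:
Frame 1: OPEN (7+2=9). Cumulative: 9
Frame 2: OPEN (2+7=9). Cumulative: 18
Frame 3: OPEN (5+4=9). Cumulative: 27
Frame 4: STRIKE. 10 + next two rolls (10+0) = 20. Cumulative: 47
Frame 5: STRIKE. 10 + next two rolls (0+1) = 11. Cumulative: 58
Frame 6: OPEN (0+1=1). Cumulative: 59
Frame 7: OPEN (1+1=2). Cumulative: 61
Frame 8: SPARE (7+3=10). 10 + next roll (10) = 20. Cumulative: 81
Frame 9: STRIKE. 10 + next two rolls (2+8) = 20. Cumulative: 101
Frame 10: SPARE. Sum of all frame-10 rolls (2+8+2) = 12. Cumulative: 113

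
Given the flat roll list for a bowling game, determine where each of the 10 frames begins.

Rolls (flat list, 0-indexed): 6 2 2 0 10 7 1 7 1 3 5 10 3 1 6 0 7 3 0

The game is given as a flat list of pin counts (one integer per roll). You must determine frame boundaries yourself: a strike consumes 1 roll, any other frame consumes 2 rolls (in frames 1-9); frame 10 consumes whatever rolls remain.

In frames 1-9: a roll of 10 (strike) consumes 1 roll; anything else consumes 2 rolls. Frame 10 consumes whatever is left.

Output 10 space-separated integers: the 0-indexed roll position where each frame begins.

Answer: 0 2 4 5 7 9 11 12 14 16

Derivation:
Frame 1 starts at roll index 0: rolls=6,2 (sum=8), consumes 2 rolls
Frame 2 starts at roll index 2: rolls=2,0 (sum=2), consumes 2 rolls
Frame 3 starts at roll index 4: roll=10 (strike), consumes 1 roll
Frame 4 starts at roll index 5: rolls=7,1 (sum=8), consumes 2 rolls
Frame 5 starts at roll index 7: rolls=7,1 (sum=8), consumes 2 rolls
Frame 6 starts at roll index 9: rolls=3,5 (sum=8), consumes 2 rolls
Frame 7 starts at roll index 11: roll=10 (strike), consumes 1 roll
Frame 8 starts at roll index 12: rolls=3,1 (sum=4), consumes 2 rolls
Frame 9 starts at roll index 14: rolls=6,0 (sum=6), consumes 2 rolls
Frame 10 starts at roll index 16: 3 remaining rolls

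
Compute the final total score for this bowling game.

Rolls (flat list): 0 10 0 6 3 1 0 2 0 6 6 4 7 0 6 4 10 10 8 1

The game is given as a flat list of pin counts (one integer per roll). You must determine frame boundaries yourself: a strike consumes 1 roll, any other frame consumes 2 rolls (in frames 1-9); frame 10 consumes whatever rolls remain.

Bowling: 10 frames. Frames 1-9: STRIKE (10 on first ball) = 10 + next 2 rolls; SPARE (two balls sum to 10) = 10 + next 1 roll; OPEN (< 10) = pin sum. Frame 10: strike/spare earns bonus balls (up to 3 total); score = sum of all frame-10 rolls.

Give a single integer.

Frame 1: SPARE (0+10=10). 10 + next roll (0) = 10. Cumulative: 10
Frame 2: OPEN (0+6=6). Cumulative: 16
Frame 3: OPEN (3+1=4). Cumulative: 20
Frame 4: OPEN (0+2=2). Cumulative: 22
Frame 5: OPEN (0+6=6). Cumulative: 28
Frame 6: SPARE (6+4=10). 10 + next roll (7) = 17. Cumulative: 45
Frame 7: OPEN (7+0=7). Cumulative: 52
Frame 8: SPARE (6+4=10). 10 + next roll (10) = 20. Cumulative: 72
Frame 9: STRIKE. 10 + next two rolls (10+8) = 28. Cumulative: 100
Frame 10: STRIKE. Sum of all frame-10 rolls (10+8+1) = 19. Cumulative: 119

Answer: 119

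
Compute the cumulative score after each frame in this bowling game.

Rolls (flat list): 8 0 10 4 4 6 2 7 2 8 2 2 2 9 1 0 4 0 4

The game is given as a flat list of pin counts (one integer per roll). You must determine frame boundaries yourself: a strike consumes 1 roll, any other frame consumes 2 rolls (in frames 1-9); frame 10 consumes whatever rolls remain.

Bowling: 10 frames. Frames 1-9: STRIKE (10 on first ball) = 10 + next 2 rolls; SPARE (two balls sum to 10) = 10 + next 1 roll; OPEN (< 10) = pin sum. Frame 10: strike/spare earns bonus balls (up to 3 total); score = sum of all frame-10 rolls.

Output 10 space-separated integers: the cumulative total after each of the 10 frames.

Answer: 8 26 34 42 51 63 67 77 81 85

Derivation:
Frame 1: OPEN (8+0=8). Cumulative: 8
Frame 2: STRIKE. 10 + next two rolls (4+4) = 18. Cumulative: 26
Frame 3: OPEN (4+4=8). Cumulative: 34
Frame 4: OPEN (6+2=8). Cumulative: 42
Frame 5: OPEN (7+2=9). Cumulative: 51
Frame 6: SPARE (8+2=10). 10 + next roll (2) = 12. Cumulative: 63
Frame 7: OPEN (2+2=4). Cumulative: 67
Frame 8: SPARE (9+1=10). 10 + next roll (0) = 10. Cumulative: 77
Frame 9: OPEN (0+4=4). Cumulative: 81
Frame 10: OPEN. Sum of all frame-10 rolls (0+4) = 4. Cumulative: 85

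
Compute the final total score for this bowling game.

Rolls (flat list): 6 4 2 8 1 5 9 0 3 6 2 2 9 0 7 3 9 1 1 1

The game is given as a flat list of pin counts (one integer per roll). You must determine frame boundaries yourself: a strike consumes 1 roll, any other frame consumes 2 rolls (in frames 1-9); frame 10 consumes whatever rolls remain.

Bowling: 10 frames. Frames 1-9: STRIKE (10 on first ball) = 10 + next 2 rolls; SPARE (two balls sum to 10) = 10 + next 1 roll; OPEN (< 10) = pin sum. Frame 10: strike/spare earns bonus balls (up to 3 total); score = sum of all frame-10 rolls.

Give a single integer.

Answer: 92

Derivation:
Frame 1: SPARE (6+4=10). 10 + next roll (2) = 12. Cumulative: 12
Frame 2: SPARE (2+8=10). 10 + next roll (1) = 11. Cumulative: 23
Frame 3: OPEN (1+5=6). Cumulative: 29
Frame 4: OPEN (9+0=9). Cumulative: 38
Frame 5: OPEN (3+6=9). Cumulative: 47
Frame 6: OPEN (2+2=4). Cumulative: 51
Frame 7: OPEN (9+0=9). Cumulative: 60
Frame 8: SPARE (7+3=10). 10 + next roll (9) = 19. Cumulative: 79
Frame 9: SPARE (9+1=10). 10 + next roll (1) = 11. Cumulative: 90
Frame 10: OPEN. Sum of all frame-10 rolls (1+1) = 2. Cumulative: 92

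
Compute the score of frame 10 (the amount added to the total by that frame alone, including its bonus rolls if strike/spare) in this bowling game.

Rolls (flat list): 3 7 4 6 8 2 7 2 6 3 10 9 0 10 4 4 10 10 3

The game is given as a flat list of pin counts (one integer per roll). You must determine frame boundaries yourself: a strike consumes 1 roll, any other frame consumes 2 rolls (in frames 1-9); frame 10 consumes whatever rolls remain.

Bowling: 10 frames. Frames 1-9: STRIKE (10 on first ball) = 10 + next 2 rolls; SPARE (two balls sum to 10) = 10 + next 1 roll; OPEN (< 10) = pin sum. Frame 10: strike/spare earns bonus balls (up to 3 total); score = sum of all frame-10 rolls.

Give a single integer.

Answer: 23

Derivation:
Frame 1: SPARE (3+7=10). 10 + next roll (4) = 14. Cumulative: 14
Frame 2: SPARE (4+6=10). 10 + next roll (8) = 18. Cumulative: 32
Frame 3: SPARE (8+2=10). 10 + next roll (7) = 17. Cumulative: 49
Frame 4: OPEN (7+2=9). Cumulative: 58
Frame 5: OPEN (6+3=9). Cumulative: 67
Frame 6: STRIKE. 10 + next two rolls (9+0) = 19. Cumulative: 86
Frame 7: OPEN (9+0=9). Cumulative: 95
Frame 8: STRIKE. 10 + next two rolls (4+4) = 18. Cumulative: 113
Frame 9: OPEN (4+4=8). Cumulative: 121
Frame 10: STRIKE. Sum of all frame-10 rolls (10+10+3) = 23. Cumulative: 144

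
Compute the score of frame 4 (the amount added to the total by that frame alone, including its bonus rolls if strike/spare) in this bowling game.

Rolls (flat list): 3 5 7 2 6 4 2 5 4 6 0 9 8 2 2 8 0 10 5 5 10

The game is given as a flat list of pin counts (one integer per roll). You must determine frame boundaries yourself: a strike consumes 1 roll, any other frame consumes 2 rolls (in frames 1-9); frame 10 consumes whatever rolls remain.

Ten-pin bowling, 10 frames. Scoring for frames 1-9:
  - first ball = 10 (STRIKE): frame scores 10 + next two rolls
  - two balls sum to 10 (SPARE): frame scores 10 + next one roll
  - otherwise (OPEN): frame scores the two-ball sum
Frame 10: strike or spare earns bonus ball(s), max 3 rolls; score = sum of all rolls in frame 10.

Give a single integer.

Answer: 7

Derivation:
Frame 1: OPEN (3+5=8). Cumulative: 8
Frame 2: OPEN (7+2=9). Cumulative: 17
Frame 3: SPARE (6+4=10). 10 + next roll (2) = 12. Cumulative: 29
Frame 4: OPEN (2+5=7). Cumulative: 36
Frame 5: SPARE (4+6=10). 10 + next roll (0) = 10. Cumulative: 46
Frame 6: OPEN (0+9=9). Cumulative: 55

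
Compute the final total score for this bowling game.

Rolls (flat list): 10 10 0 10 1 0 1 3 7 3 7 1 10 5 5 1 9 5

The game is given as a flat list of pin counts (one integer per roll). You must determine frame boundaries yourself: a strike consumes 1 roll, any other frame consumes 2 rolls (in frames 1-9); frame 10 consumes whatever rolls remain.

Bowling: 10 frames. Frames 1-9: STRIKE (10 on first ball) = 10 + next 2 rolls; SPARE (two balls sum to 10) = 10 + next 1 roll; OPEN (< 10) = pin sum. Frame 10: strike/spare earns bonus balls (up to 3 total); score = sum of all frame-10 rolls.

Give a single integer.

Frame 1: STRIKE. 10 + next two rolls (10+0) = 20. Cumulative: 20
Frame 2: STRIKE. 10 + next two rolls (0+10) = 20. Cumulative: 40
Frame 3: SPARE (0+10=10). 10 + next roll (1) = 11. Cumulative: 51
Frame 4: OPEN (1+0=1). Cumulative: 52
Frame 5: OPEN (1+3=4). Cumulative: 56
Frame 6: SPARE (7+3=10). 10 + next roll (7) = 17. Cumulative: 73
Frame 7: OPEN (7+1=8). Cumulative: 81
Frame 8: STRIKE. 10 + next two rolls (5+5) = 20. Cumulative: 101
Frame 9: SPARE (5+5=10). 10 + next roll (1) = 11. Cumulative: 112
Frame 10: SPARE. Sum of all frame-10 rolls (1+9+5) = 15. Cumulative: 127

Answer: 127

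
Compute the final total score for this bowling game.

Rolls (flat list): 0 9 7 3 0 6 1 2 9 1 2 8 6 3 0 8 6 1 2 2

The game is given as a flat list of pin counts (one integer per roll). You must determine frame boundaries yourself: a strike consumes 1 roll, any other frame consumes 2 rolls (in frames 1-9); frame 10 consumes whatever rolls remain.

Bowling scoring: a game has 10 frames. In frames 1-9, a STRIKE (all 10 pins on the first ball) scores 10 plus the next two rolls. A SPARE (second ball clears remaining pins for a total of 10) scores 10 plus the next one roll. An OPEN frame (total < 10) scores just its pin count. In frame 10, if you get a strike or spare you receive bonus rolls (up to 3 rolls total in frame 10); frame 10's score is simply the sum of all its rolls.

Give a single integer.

Frame 1: OPEN (0+9=9). Cumulative: 9
Frame 2: SPARE (7+3=10). 10 + next roll (0) = 10. Cumulative: 19
Frame 3: OPEN (0+6=6). Cumulative: 25
Frame 4: OPEN (1+2=3). Cumulative: 28
Frame 5: SPARE (9+1=10). 10 + next roll (2) = 12. Cumulative: 40
Frame 6: SPARE (2+8=10). 10 + next roll (6) = 16. Cumulative: 56
Frame 7: OPEN (6+3=9). Cumulative: 65
Frame 8: OPEN (0+8=8). Cumulative: 73
Frame 9: OPEN (6+1=7). Cumulative: 80
Frame 10: OPEN. Sum of all frame-10 rolls (2+2) = 4. Cumulative: 84

Answer: 84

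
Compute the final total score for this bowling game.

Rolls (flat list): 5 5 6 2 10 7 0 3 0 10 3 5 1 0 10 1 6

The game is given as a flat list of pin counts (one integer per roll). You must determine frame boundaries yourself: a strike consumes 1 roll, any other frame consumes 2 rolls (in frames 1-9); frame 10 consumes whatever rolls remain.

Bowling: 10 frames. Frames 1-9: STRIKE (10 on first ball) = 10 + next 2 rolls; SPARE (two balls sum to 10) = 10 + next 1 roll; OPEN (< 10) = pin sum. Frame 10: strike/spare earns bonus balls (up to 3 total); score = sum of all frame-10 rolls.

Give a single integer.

Answer: 102

Derivation:
Frame 1: SPARE (5+5=10). 10 + next roll (6) = 16. Cumulative: 16
Frame 2: OPEN (6+2=8). Cumulative: 24
Frame 3: STRIKE. 10 + next two rolls (7+0) = 17. Cumulative: 41
Frame 4: OPEN (7+0=7). Cumulative: 48
Frame 5: OPEN (3+0=3). Cumulative: 51
Frame 6: STRIKE. 10 + next two rolls (3+5) = 18. Cumulative: 69
Frame 7: OPEN (3+5=8). Cumulative: 77
Frame 8: OPEN (1+0=1). Cumulative: 78
Frame 9: STRIKE. 10 + next two rolls (1+6) = 17. Cumulative: 95
Frame 10: OPEN. Sum of all frame-10 rolls (1+6) = 7. Cumulative: 102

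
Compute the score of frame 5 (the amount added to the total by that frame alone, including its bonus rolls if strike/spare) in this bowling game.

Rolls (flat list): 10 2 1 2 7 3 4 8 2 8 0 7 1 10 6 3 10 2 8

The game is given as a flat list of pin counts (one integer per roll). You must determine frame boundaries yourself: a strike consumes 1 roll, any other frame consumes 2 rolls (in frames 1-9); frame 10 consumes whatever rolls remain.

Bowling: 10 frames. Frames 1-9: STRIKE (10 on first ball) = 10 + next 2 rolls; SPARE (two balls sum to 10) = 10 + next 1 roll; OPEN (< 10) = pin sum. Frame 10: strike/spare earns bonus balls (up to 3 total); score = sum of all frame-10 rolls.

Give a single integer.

Frame 1: STRIKE. 10 + next two rolls (2+1) = 13. Cumulative: 13
Frame 2: OPEN (2+1=3). Cumulative: 16
Frame 3: OPEN (2+7=9). Cumulative: 25
Frame 4: OPEN (3+4=7). Cumulative: 32
Frame 5: SPARE (8+2=10). 10 + next roll (8) = 18. Cumulative: 50
Frame 6: OPEN (8+0=8). Cumulative: 58
Frame 7: OPEN (7+1=8). Cumulative: 66

Answer: 18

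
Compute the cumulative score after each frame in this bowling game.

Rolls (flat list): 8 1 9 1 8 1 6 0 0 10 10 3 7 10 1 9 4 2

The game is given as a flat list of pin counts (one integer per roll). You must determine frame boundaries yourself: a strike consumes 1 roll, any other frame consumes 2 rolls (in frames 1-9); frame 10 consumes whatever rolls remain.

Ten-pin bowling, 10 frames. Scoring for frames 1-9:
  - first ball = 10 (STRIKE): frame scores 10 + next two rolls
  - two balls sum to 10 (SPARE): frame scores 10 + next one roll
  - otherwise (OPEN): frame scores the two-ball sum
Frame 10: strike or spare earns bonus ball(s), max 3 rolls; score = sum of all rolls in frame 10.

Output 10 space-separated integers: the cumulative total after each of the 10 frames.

Answer: 9 27 36 42 62 82 102 122 136 142

Derivation:
Frame 1: OPEN (8+1=9). Cumulative: 9
Frame 2: SPARE (9+1=10). 10 + next roll (8) = 18. Cumulative: 27
Frame 3: OPEN (8+1=9). Cumulative: 36
Frame 4: OPEN (6+0=6). Cumulative: 42
Frame 5: SPARE (0+10=10). 10 + next roll (10) = 20. Cumulative: 62
Frame 6: STRIKE. 10 + next two rolls (3+7) = 20. Cumulative: 82
Frame 7: SPARE (3+7=10). 10 + next roll (10) = 20. Cumulative: 102
Frame 8: STRIKE. 10 + next two rolls (1+9) = 20. Cumulative: 122
Frame 9: SPARE (1+9=10). 10 + next roll (4) = 14. Cumulative: 136
Frame 10: OPEN. Sum of all frame-10 rolls (4+2) = 6. Cumulative: 142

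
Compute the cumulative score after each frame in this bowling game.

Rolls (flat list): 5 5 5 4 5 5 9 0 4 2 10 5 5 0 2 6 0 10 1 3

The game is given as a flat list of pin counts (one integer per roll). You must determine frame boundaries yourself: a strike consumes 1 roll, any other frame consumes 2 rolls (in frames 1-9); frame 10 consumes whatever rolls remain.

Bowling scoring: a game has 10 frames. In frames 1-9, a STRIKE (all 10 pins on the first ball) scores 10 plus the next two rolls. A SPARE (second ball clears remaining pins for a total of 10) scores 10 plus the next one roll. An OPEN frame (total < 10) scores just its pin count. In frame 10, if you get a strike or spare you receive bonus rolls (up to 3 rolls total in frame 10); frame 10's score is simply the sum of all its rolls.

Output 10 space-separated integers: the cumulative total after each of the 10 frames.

Frame 1: SPARE (5+5=10). 10 + next roll (5) = 15. Cumulative: 15
Frame 2: OPEN (5+4=9). Cumulative: 24
Frame 3: SPARE (5+5=10). 10 + next roll (9) = 19. Cumulative: 43
Frame 4: OPEN (9+0=9). Cumulative: 52
Frame 5: OPEN (4+2=6). Cumulative: 58
Frame 6: STRIKE. 10 + next two rolls (5+5) = 20. Cumulative: 78
Frame 7: SPARE (5+5=10). 10 + next roll (0) = 10. Cumulative: 88
Frame 8: OPEN (0+2=2). Cumulative: 90
Frame 9: OPEN (6+0=6). Cumulative: 96
Frame 10: STRIKE. Sum of all frame-10 rolls (10+1+3) = 14. Cumulative: 110

Answer: 15 24 43 52 58 78 88 90 96 110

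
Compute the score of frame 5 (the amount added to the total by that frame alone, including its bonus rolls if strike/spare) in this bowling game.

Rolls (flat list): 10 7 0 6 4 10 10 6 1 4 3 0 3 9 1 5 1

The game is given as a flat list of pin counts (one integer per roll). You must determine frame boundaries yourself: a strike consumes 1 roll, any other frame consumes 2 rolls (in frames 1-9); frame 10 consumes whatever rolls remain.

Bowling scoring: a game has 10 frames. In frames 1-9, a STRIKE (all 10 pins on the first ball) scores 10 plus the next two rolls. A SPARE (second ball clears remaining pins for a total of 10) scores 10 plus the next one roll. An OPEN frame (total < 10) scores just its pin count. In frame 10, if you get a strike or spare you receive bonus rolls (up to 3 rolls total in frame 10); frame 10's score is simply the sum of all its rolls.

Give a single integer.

Answer: 17

Derivation:
Frame 1: STRIKE. 10 + next two rolls (7+0) = 17. Cumulative: 17
Frame 2: OPEN (7+0=7). Cumulative: 24
Frame 3: SPARE (6+4=10). 10 + next roll (10) = 20. Cumulative: 44
Frame 4: STRIKE. 10 + next two rolls (10+6) = 26. Cumulative: 70
Frame 5: STRIKE. 10 + next two rolls (6+1) = 17. Cumulative: 87
Frame 6: OPEN (6+1=7). Cumulative: 94
Frame 7: OPEN (4+3=7). Cumulative: 101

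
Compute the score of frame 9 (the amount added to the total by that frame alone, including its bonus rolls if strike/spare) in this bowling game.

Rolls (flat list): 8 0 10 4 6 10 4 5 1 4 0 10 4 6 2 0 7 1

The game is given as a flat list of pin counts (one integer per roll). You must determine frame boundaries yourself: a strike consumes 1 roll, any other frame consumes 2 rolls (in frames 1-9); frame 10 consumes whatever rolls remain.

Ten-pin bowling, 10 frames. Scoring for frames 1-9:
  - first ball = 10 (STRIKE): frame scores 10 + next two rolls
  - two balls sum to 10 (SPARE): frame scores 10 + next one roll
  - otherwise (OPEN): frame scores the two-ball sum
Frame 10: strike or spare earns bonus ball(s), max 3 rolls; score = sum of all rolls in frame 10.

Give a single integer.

Frame 1: OPEN (8+0=8). Cumulative: 8
Frame 2: STRIKE. 10 + next two rolls (4+6) = 20. Cumulative: 28
Frame 3: SPARE (4+6=10). 10 + next roll (10) = 20. Cumulative: 48
Frame 4: STRIKE. 10 + next two rolls (4+5) = 19. Cumulative: 67
Frame 5: OPEN (4+5=9). Cumulative: 76
Frame 6: OPEN (1+4=5). Cumulative: 81
Frame 7: SPARE (0+10=10). 10 + next roll (4) = 14. Cumulative: 95
Frame 8: SPARE (4+6=10). 10 + next roll (2) = 12. Cumulative: 107
Frame 9: OPEN (2+0=2). Cumulative: 109
Frame 10: OPEN. Sum of all frame-10 rolls (7+1) = 8. Cumulative: 117

Answer: 2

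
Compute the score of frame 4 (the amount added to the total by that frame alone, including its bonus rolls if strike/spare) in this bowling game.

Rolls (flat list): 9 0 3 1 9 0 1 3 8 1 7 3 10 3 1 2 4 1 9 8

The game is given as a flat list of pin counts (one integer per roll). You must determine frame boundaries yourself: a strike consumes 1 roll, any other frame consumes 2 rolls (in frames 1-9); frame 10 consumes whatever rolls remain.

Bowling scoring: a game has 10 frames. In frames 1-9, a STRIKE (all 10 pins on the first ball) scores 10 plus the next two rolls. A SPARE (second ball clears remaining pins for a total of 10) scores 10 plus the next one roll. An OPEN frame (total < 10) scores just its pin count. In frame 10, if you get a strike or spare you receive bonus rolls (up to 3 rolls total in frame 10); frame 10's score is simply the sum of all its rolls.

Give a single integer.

Frame 1: OPEN (9+0=9). Cumulative: 9
Frame 2: OPEN (3+1=4). Cumulative: 13
Frame 3: OPEN (9+0=9). Cumulative: 22
Frame 4: OPEN (1+3=4). Cumulative: 26
Frame 5: OPEN (8+1=9). Cumulative: 35
Frame 6: SPARE (7+3=10). 10 + next roll (10) = 20. Cumulative: 55

Answer: 4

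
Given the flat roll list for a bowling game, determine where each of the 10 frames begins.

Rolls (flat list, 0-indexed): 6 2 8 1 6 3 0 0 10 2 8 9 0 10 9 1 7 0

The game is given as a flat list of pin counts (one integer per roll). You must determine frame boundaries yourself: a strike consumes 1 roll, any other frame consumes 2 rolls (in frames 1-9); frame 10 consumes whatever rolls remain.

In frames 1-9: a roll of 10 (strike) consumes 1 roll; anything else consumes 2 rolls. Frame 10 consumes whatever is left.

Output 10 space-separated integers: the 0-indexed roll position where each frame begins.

Frame 1 starts at roll index 0: rolls=6,2 (sum=8), consumes 2 rolls
Frame 2 starts at roll index 2: rolls=8,1 (sum=9), consumes 2 rolls
Frame 3 starts at roll index 4: rolls=6,3 (sum=9), consumes 2 rolls
Frame 4 starts at roll index 6: rolls=0,0 (sum=0), consumes 2 rolls
Frame 5 starts at roll index 8: roll=10 (strike), consumes 1 roll
Frame 6 starts at roll index 9: rolls=2,8 (sum=10), consumes 2 rolls
Frame 7 starts at roll index 11: rolls=9,0 (sum=9), consumes 2 rolls
Frame 8 starts at roll index 13: roll=10 (strike), consumes 1 roll
Frame 9 starts at roll index 14: rolls=9,1 (sum=10), consumes 2 rolls
Frame 10 starts at roll index 16: 2 remaining rolls

Answer: 0 2 4 6 8 9 11 13 14 16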